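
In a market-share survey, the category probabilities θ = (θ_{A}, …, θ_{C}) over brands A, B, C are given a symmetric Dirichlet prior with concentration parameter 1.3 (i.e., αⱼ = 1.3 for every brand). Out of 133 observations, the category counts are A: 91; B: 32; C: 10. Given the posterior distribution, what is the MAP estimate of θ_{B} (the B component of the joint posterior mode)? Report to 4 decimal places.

The Dirichlet prior is conjugate to the Multinomial likelihood: each posterior αⱼ = prior αⱼ + observed count nⱼ.
Posterior concentration: (92.3, 33.3, 11.3), total = 136.9.
Joint mode component: (α_{B}−1)/(Σα−K) = 32.3/133.9 = 0.2412.

0.2412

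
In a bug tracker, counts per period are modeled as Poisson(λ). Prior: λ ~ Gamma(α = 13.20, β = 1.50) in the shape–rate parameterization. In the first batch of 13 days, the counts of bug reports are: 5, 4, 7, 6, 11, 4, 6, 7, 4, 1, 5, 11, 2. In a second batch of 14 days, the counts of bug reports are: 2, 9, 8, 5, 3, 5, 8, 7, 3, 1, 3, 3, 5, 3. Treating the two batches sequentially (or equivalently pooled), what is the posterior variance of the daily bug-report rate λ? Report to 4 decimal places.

With a Gamma(shape α, rate β) prior, the Poisson likelihood is conjugate: the posterior is Gamma(α + ΣXᵢ, β + n).
Batch 1: sum of counts S = 73 over n = 13 days.
After batch 1: Gamma(α+S, β+n) = Gamma(13.20+73, 1.50+13) = Gamma(86.20, 14.50).
Batch 2: sum of counts S = 65 over n = 14 days.
After batch 2: Gamma(α+S, β+n) = Gamma(86.20+65, 14.50+14) = Gamma(151.20, 28.50).
Var = α/β² = 151.20/28.50² = 0.1861.

0.1861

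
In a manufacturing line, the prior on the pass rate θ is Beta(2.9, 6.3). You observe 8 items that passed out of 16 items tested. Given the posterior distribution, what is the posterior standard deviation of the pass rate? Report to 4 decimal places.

The Beta prior is conjugate to a Binomial/Bernoulli likelihood; the update adds successes to α and failures to β.
Posterior: Beta(α+k, β+n−k) = Beta(2.9+8, 6.3+8) = Beta(10.9, 14.3).
Var = αβ/((α+β)²(α+β+1)) = 10.9·14.3/(25.2²·26.2) = 0.00936829; SD = √0.00936829 = 0.0968.

0.0968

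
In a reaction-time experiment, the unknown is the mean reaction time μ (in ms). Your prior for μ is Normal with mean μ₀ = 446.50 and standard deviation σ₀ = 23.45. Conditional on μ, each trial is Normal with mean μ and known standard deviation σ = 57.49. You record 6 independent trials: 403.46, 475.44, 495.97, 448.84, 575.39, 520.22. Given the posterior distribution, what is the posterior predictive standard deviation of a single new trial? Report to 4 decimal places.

59.8355

For Normal data with known variance σ², a Normal(μ₀, σ₀²) prior on μ is conjugate. Posterior precision = 1/σ₀² + n/σ²; posterior mean is the precision-weighted average of μ₀ and x̄.
σ₀² = 23.45² = 549.9025, σ² = 57.49² = 3305.1001; σ² + n·σ₀² = 3305.1001 + 6·549.9025 = 6604.5151.
Posterior precision = 1/σ₀² + n/σ² = 1/549.9025 + 6/3305.1001 = (σ² + n·σ₀²)/(σ₀²σ²) = 6604.5151/(549.9025·3305.1001); posterior variance σₙ² = σ₀²σ²/(σ² + n·σ₀²) = 549.9025·3305.1001/6604.5151 = 275.187925.
Predictive variance for one new observation = σₙ² + σ² = 549.9025·3305.1001/6604.5151 + 3305.1001 = σ²·(σ₀² + 6604.5151)/6604.5151 = 3305.1001·7154.4176/6604.5151 = 3580.288025; SD = √(3305.1001·7154.4176/6604.5151) = 59.8355.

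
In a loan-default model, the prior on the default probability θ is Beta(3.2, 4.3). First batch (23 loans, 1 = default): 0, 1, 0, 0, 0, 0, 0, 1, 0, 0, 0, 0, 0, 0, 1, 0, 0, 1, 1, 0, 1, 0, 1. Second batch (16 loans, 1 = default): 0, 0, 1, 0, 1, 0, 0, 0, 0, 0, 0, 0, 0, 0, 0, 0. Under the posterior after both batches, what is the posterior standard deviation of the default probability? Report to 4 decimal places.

0.0638

The Beta prior is conjugate to a Binomial/Bernoulli likelihood; the update adds successes to α and failures to β.
After batch 1: Beta(3.2+7, 4.3+16) = Beta(10.2, 20.3).
After batch 2: Beta(10.2+2, 20.3+14) = Beta(12.2, 34.3).
Var = αβ/((α+β)²(α+β+1)) = 12.2·34.3/(46.5²·47.5) = 0.00407431; SD = √0.00407431 = 0.0638.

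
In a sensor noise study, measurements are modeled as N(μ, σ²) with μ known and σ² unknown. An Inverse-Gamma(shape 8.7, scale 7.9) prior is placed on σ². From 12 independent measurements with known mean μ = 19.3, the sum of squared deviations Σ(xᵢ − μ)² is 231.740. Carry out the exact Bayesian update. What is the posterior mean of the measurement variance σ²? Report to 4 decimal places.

9.0343

With known mean μ and an Inverse-Gamma(α, β) prior on σ², the Normal likelihood is conjugate: posterior is Inv-Gamma(α + n/2, β + Σ(xᵢ−μ)²/2).
Posterior: Inv-Gamma(8.7 + 12/2, 7.9 + 231.740/2) = Inv-Gamma(14.70, 123.7700).
E[σ²|data] = β/(α−1) = 123.7700/13.70 = 9.0343.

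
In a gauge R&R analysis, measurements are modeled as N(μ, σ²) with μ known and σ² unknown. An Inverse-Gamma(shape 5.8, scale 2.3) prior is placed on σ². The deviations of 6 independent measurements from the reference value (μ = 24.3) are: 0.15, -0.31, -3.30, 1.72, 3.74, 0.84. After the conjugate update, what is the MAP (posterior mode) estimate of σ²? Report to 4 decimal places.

With known mean μ and an Inverse-Gamma(α, β) prior on σ², the Normal likelihood is conjugate: posterior is Inv-Gamma(α + n/2, β + Σ(xᵢ−μ)²/2).
Σ(xᵢ−μ)² = (0.15)² + (-0.31)² + (-3.30)² + (1.72)² + (3.74)² + (0.84)² = 28.6602.
Posterior: Inv-Gamma(5.8 + 6/2, 2.3 + 28.6602/2) = Inv-Gamma(8.80, 16.63010).
Mode = β/(α+1) = 16.63010/9.80 = 1.6969.

1.6969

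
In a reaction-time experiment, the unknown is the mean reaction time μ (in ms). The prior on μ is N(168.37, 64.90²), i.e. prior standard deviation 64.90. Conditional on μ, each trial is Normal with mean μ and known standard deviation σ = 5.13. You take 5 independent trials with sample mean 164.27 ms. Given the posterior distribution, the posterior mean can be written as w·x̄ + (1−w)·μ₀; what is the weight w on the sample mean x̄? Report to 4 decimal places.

For Normal data with known variance σ², a Normal(μ₀, σ₀²) prior on μ is conjugate. Posterior precision = 1/σ₀² + n/σ²; posterior mean is the precision-weighted average of μ₀ and x̄.
σ₀² = 64.90² = 4212.01, σ² = 5.13² = 26.3169. Prior precision 1/σ₀² = 1/4212.01; data precision n/σ² = 5/26.3169.
w = (n/σ²)/(1/σ₀² + n/σ²) = n·σ₀²/(σ² + n·σ₀²) = 5·4212.01/(26.3169 + 5·4212.01) = 21060.05/21086.3669 = 0.9988.

0.9988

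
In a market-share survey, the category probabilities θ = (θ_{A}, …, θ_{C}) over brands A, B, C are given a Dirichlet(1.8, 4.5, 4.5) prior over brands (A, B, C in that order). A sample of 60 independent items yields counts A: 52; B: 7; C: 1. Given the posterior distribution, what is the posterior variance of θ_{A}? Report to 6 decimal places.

The Dirichlet prior is conjugate to the Multinomial likelihood: each posterior αⱼ = prior αⱼ + observed count nⱼ.
Posterior concentration: (53.8, 11.5, 5.5), total = 70.8.
Var[θ_j] = α_j(Σα−α_j)/((Σα)²(Σα+1)) = 53.8·17.0/(70.8²·71.8) = 0.002541.

0.002541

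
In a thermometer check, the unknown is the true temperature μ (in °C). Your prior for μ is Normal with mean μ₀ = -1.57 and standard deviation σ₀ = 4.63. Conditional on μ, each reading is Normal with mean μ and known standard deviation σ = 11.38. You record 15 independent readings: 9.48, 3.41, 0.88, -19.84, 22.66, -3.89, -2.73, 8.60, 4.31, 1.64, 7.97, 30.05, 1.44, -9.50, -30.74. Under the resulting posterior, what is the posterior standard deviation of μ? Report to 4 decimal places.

2.4809

For Normal data with known variance σ², a Normal(μ₀, σ₀²) prior on μ is conjugate. Posterior precision = 1/σ₀² + n/σ²; posterior mean is the precision-weighted average of μ₀ and x̄.
σ₀² = 4.63² = 21.4369, σ² = 11.38² = 129.5044; σ² + n·σ₀² = 129.5044 + 15·21.4369 = 451.0579.
Posterior precision = 1/σ₀² + n/σ² = 1/21.4369 + 15/129.5044 = (σ² + n·σ₀²)/(σ₀²σ²) = 451.0579/(21.4369·129.5044); posterior variance σₙ² = σ₀²σ²/(σ² + n·σ₀²) = 21.4369·129.5044/451.0579 = 6.154804.
Posterior SD = √σₙ² = √(21.4369·129.5044/451.0579) = 2.4809.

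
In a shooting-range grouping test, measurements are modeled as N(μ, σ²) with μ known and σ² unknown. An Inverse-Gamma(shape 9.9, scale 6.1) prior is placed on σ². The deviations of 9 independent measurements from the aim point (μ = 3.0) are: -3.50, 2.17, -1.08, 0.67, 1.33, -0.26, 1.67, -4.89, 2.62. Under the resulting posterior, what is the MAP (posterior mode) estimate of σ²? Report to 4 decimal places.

With known mean μ and an Inverse-Gamma(α, β) prior on σ², the Normal likelihood is conjugate: posterior is Inv-Gamma(α + n/2, β + Σ(xᵢ−μ)²/2).
Σ(xᵢ−μ)² = (-3.50)² + (2.17)² + (-1.08)² + (0.67)² + (1.33)² + (-0.26)² + (1.67)² + (-4.89)² + (2.62)² = 53.9761.
Posterior: Inv-Gamma(9.9 + 9/2, 6.1 + 53.9761/2) = Inv-Gamma(14.40, 33.08805).
Mode = β/(α+1) = 33.08805/15.40 = 2.1486.

2.1486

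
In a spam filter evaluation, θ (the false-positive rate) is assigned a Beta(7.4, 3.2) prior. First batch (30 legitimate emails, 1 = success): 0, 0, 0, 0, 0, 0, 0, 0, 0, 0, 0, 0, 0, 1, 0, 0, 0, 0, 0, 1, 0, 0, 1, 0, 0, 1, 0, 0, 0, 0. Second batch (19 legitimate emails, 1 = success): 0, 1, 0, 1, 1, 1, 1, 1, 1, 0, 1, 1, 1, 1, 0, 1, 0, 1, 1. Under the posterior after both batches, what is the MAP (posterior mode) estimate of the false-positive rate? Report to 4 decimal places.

The Beta prior is conjugate to a Binomial/Bernoulli likelihood; the update adds successes to α and failures to β.
After batch 1: Beta(7.4+4, 3.2+26) = Beta(11.4, 29.2).
After batch 2: Beta(11.4+14, 29.2+5) = Beta(25.4, 34.2).
Mode of Beta(a,b) for a,b>1 is (a−1)/(a+b−2) = 24.4/57.6 = 0.4236.

0.4236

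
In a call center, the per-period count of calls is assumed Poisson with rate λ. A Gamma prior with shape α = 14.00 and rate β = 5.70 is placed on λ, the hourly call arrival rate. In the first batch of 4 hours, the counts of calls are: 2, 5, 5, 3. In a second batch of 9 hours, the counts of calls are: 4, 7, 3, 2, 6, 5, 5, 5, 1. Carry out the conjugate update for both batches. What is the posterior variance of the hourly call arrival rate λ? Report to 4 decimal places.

0.1916

With a Gamma(shape α, rate β) prior, the Poisson likelihood is conjugate: the posterior is Gamma(α + ΣXᵢ, β + n).
Batch 1: sum of counts S = 15 over n = 4 hours.
After batch 1: Gamma(α+S, β+n) = Gamma(14.00+15, 5.70+4) = Gamma(29.00, 9.70).
Batch 2: sum of counts S = 38 over n = 9 hours.
After batch 2: Gamma(α+S, β+n) = Gamma(29.00+38, 9.70+9) = Gamma(67.00, 18.70).
Var = α/β² = 67.00/18.70² = 0.1916.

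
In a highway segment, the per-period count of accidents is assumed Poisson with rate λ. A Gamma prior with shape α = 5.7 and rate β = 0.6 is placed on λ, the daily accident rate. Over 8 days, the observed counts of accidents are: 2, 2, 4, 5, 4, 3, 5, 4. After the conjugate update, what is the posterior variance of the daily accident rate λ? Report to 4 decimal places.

With a Gamma(shape α, rate β) prior, the Poisson likelihood is conjugate: the posterior is Gamma(α + ΣXᵢ, β + n).
Sum of counts S = 29 over n = 8 days.
Posterior: Gamma(α+S, β+n) = Gamma(5.7+29, 0.6+8) = Gamma(34.7, 8.6).
Var = α/β² = 34.7/8.6² = 0.4692.

0.4692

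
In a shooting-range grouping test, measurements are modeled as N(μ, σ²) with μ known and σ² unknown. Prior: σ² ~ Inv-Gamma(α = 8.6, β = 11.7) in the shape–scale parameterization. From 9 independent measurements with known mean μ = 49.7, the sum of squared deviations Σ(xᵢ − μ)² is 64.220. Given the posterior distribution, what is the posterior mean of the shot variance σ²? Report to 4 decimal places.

With known mean μ and an Inverse-Gamma(α, β) prior on σ², the Normal likelihood is conjugate: posterior is Inv-Gamma(α + n/2, β + Σ(xᵢ−μ)²/2).
Posterior: Inv-Gamma(8.6 + 9/2, 11.7 + 64.220/2) = Inv-Gamma(13.10, 43.8100).
E[σ²|data] = β/(α−1) = 43.8100/12.10 = 3.6207.

3.6207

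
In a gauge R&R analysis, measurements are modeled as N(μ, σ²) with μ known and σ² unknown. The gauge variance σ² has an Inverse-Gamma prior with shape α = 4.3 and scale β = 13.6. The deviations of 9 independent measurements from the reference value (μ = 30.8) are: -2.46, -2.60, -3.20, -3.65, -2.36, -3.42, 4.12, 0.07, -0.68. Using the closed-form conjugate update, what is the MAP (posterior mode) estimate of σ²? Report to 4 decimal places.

With known mean μ and an Inverse-Gamma(α, β) prior on σ², the Normal likelihood is conjugate: posterior is Inv-Gamma(α + n/2, β + Σ(xᵢ−μ)²/2).
Σ(xᵢ−μ)² = (-2.46)² + (-2.60)² + (-3.20)² + (-3.65)² + (-2.36)² + (-3.42)² + (4.12)² + (0.07)² + (-0.68)² = 71.0818.
Posterior: Inv-Gamma(4.3 + 9/2, 13.6 + 71.0818/2) = Inv-Gamma(8.80, 49.14090).
Mode = β/(α+1) = 49.14090/9.80 = 5.0144.

5.0144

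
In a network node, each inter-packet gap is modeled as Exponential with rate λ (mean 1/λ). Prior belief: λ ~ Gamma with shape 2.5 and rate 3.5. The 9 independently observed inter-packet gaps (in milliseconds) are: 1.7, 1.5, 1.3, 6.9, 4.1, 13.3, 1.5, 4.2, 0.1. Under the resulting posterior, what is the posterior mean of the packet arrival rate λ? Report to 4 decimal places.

With a Gamma(shape α, rate β) prior on the exponential rate λ, the posterior after n observations with total T = Σxᵢ is Gamma(α+n, β+T).
Sum of observations T = 34.6 milliseconds; n = 9.
Posterior: Gamma(2.5+9, 3.5+34.6) = Gamma(11.5, 38.1).
Posterior mean of λ = α/β = 11.5/38.1 = 0.3018.

0.3018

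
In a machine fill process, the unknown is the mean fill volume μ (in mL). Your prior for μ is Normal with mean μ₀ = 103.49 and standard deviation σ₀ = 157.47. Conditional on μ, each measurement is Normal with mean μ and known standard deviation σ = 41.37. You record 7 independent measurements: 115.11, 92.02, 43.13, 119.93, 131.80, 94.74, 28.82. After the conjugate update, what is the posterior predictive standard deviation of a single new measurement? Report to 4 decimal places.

For Normal data with known variance σ², a Normal(μ₀, σ₀²) prior on μ is conjugate. Posterior precision = 1/σ₀² + n/σ²; posterior mean is the precision-weighted average of μ₀ and x̄.
σ₀² = 157.47² = 24796.8009, σ² = 41.37² = 1711.4769; σ² + n·σ₀² = 1711.4769 + 7·24796.8009 = 175289.0832.
Posterior precision = 1/σ₀² + n/σ² = 1/24796.8009 + 7/1711.4769 = (σ² + n·σ₀²)/(σ₀²σ²) = 175289.0832/(24796.8009·1711.4769); posterior variance σₙ² = σ₀²σ²/(σ² + n·σ₀²) = 24796.8009·1711.4769/175289.0832 = 242.109498.
Predictive variance for one new observation = σₙ² + σ² = 24796.8009·1711.4769/175289.0832 + 1711.4769 = σ²·(σ₀² + 175289.0832)/175289.0832 = 1711.4769·200085.8841/175289.0832 = 1953.586398; SD = √(1711.4769·200085.8841/175289.0832) = 44.1994.

44.1994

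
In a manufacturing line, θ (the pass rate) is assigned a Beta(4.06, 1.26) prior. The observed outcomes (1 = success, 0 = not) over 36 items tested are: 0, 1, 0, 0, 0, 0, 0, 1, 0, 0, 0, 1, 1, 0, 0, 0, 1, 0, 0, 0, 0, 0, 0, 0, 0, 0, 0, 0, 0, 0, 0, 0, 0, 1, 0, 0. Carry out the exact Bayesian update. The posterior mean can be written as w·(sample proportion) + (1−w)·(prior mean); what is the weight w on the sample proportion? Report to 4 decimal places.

The Beta prior is conjugate to a Binomial/Bernoulli likelihood; the update adds successes to α and failures to β.
Posterior mean = (α₀+k)/(α₀+β₀+n) = [n/(α₀+β₀+n)]·(k/n) + [(α₀+β₀)/(α₀+β₀+n)]·α₀/(α₀+β₀), so only n and the prior enter the weight.
The weight on the data is w = n/(α₀+β₀+n) = 36/(4.06+1.26+36) = 36/41.32 = 0.8712.

0.8712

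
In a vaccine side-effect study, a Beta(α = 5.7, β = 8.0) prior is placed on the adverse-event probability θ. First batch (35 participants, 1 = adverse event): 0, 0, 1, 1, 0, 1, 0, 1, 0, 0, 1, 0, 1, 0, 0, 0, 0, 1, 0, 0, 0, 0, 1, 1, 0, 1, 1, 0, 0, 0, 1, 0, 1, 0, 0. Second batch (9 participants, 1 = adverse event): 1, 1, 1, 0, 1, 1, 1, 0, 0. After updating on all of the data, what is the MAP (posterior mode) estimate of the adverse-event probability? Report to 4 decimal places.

The Beta prior is conjugate to a Binomial/Bernoulli likelihood; the update adds successes to α and failures to β.
After batch 1: Beta(5.7+13, 8.0+22) = Beta(18.7, 30.0).
After batch 2: Beta(18.7+6, 30.0+3) = Beta(24.7, 33.0).
Mode of Beta(a,b) for a,b>1 is (a−1)/(a+b−2) = 23.7/55.7 = 0.4255.

0.4255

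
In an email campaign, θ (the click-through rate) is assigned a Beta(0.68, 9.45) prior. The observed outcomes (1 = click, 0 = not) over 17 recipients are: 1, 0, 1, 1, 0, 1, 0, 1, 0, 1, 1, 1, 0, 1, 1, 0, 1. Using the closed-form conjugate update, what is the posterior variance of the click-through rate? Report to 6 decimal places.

0.008716

The Beta prior is conjugate to a Binomial/Bernoulli likelihood; the update adds successes to α and failures to β.
Posterior: Beta(α+k, β+n−k) = Beta(0.68+11, 9.45+6) = Beta(11.68, 15.45).
Var = αβ/((α+β)²(α+β+1)) = 11.68·15.45/(27.13²·28.13) = 0.008716.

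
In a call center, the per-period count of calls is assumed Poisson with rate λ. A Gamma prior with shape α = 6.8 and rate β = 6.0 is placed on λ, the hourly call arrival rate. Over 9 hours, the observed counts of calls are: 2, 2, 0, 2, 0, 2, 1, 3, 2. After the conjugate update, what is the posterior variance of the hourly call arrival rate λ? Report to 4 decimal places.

With a Gamma(shape α, rate β) prior, the Poisson likelihood is conjugate: the posterior is Gamma(α + ΣXᵢ, β + n).
Sum of counts S = 14 over n = 9 hours.
Posterior: Gamma(α+S, β+n) = Gamma(6.8+14, 6.0+9) = Gamma(20.8, 15.0).
Var = α/β² = 20.8/15.0² = 0.0924.

0.0924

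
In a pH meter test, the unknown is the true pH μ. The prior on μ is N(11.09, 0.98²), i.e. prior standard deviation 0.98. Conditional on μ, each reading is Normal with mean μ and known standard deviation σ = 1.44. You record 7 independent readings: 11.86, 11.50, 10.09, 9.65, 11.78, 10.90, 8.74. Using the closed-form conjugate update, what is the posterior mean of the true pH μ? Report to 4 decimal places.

10.7504

For Normal data with known variance σ², a Normal(μ₀, σ₀²) prior on μ is conjugate. Posterior precision = 1/σ₀² + n/σ²; posterior mean is the precision-weighted average of μ₀ and x̄.
Σxᵢ = 11.86 + 11.50 + 10.09 + 9.65 + 11.78 + 10.90 + 8.74 = 74.52, so n·x̄ = 74.52.
σ₀² = 0.98² = 0.9604, σ² = 1.44² = 2.0736; σ² + n·σ₀² = 2.0736 + 7·0.9604 = 8.7964.
Posterior mean = (μ₀/σ₀² + n·x̄/σ²)/(1/σ₀² + n/σ²) = (σ²·μ₀ + σ₀²·n·x̄)/(σ² + n·σ₀²) = (2.0736·11.09 + 0.9604·74.52)/8.7964 = 94.565232/8.7964 = 10.7504.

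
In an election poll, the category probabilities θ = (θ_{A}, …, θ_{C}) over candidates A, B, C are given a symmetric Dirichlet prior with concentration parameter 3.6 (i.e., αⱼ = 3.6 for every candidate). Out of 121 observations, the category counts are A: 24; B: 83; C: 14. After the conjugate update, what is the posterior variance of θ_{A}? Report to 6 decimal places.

0.001247

The Dirichlet prior is conjugate to the Multinomial likelihood: each posterior αⱼ = prior αⱼ + observed count nⱼ.
Posterior concentration: (27.6, 86.6, 17.6), total = 131.8.
Var[θ_j] = α_j(Σα−α_j)/((Σα)²(Σα+1)) = 27.6·104.2/(131.8²·132.8) = 0.001247.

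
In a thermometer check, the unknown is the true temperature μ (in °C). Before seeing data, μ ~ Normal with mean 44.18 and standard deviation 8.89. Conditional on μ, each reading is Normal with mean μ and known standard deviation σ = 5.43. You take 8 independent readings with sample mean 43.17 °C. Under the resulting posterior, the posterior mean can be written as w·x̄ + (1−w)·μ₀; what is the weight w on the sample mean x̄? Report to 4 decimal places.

0.9554

For Normal data with known variance σ², a Normal(μ₀, σ₀²) prior on μ is conjugate. Posterior precision = 1/σ₀² + n/σ²; posterior mean is the precision-weighted average of μ₀ and x̄.
σ₀² = 8.89² = 79.0321, σ² = 5.43² = 29.4849. Prior precision 1/σ₀² = 1/79.0321; data precision n/σ² = 8/29.4849.
w = (n/σ²)/(1/σ₀² + n/σ²) = n·σ₀²/(σ² + n·σ₀²) = 8·79.0321/(29.4849 + 8·79.0321) = 632.2568/661.7417 = 0.9554.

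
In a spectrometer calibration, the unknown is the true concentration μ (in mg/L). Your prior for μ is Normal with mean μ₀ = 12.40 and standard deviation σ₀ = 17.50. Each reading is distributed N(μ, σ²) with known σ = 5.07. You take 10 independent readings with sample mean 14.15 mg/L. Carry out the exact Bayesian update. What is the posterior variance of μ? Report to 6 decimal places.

For Normal data with known variance σ², a Normal(μ₀, σ₀²) prior on μ is conjugate. Posterior precision = 1/σ₀² + n/σ²; posterior mean is the precision-weighted average of μ₀ and x̄.
σ₀² = 17.50² = 306.25, σ² = 5.07² = 25.7049; σ² + n·σ₀² = 25.7049 + 10·306.25 = 3088.2049.
Posterior precision = 1/σ₀² + n/σ² = 1/306.25 + 10/25.7049 = (σ² + n·σ₀²)/(σ₀²σ²) = 3088.2049/(306.25·25.7049); posterior variance σₙ² = σ₀²σ²/(σ² + n·σ₀²) = 306.25·25.7049/3088.2049 = 2.549094.

2.549094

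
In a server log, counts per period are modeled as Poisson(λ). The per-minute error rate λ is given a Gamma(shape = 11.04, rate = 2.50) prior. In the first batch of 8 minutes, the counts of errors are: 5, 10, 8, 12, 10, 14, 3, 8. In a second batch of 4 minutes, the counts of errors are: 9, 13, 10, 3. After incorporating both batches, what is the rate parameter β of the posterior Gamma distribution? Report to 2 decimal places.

With a Gamma(shape α, rate β) prior, the Poisson likelihood is conjugate: the posterior is Gamma(α + ΣXᵢ, β + n).
Batch 1: sum of counts S = 70 over n = 8 minutes.
After batch 1: Gamma(α+S, β+n) = Gamma(11.04+70, 2.50+8) = Gamma(81.04, 10.50).
Batch 2: sum of counts S = 35 over n = 4 minutes.
After batch 2: Gamma(α+S, β+n) = Gamma(81.04+35, 10.50+4) = Gamma(116.04, 14.50).
Posterior β = 14.50.

14.50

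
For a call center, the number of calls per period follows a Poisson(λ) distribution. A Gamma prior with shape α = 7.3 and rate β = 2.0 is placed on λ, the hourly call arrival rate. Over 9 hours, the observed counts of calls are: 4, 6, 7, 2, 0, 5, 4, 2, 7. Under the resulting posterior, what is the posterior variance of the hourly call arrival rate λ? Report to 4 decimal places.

0.3661

With a Gamma(shape α, rate β) prior, the Poisson likelihood is conjugate: the posterior is Gamma(α + ΣXᵢ, β + n).
Sum of counts S = 37 over n = 9 hours.
Posterior: Gamma(α+S, β+n) = Gamma(7.3+37, 2.0+9) = Gamma(44.3, 11.0).
Var = α/β² = 44.3/11.0² = 0.3661.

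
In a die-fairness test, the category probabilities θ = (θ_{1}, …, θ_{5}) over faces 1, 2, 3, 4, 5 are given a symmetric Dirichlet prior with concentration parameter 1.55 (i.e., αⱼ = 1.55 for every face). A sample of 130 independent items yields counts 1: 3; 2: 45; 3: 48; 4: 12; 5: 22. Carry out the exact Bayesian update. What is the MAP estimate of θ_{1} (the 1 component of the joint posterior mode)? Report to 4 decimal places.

The Dirichlet prior is conjugate to the Multinomial likelihood: each posterior αⱼ = prior αⱼ + observed count nⱼ.
Posterior concentration: (4.55, 46.55, 49.55, 13.55, 23.55), total = 137.75.
Joint mode component: (α_{1}−1)/(Σα−K) = 3.55/132.75 = 0.0267.

0.0267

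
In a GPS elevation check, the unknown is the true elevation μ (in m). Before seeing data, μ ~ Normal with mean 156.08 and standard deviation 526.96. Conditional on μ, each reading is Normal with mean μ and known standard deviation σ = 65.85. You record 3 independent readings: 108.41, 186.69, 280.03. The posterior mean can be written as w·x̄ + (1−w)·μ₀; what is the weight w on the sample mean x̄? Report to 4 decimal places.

0.9948

For Normal data with known variance σ², a Normal(μ₀, σ₀²) prior on μ is conjugate. Posterior precision = 1/σ₀² + n/σ²; posterior mean is the precision-weighted average of μ₀ and x̄.
σ₀² = 526.96² = 277686.8416, σ² = 65.85² = 4336.2225. Prior precision 1/σ₀² = 1/277686.8416; data precision n/σ² = 3/4336.2225.
w = (n/σ²)/(1/σ₀² + n/σ²) = n·σ₀²/(σ² + n·σ₀²) = 3·277686.8416/(4336.2225 + 3·277686.8416) = 833060.5248/837396.7473 = 0.9948.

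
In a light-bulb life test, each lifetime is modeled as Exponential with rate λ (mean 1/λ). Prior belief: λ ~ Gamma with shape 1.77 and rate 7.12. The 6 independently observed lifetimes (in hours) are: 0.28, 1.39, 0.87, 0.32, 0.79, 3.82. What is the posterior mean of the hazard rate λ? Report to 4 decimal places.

0.5326

With a Gamma(shape α, rate β) prior on the exponential rate λ, the posterior after n observations with total T = Σxᵢ is Gamma(α+n, β+T).
Sum of observations T = 7.47 hours; n = 6.
Posterior: Gamma(1.77+6, 7.12+7.47) = Gamma(7.77, 14.59).
Posterior mean of λ = α/β = 7.77/14.59 = 0.5326.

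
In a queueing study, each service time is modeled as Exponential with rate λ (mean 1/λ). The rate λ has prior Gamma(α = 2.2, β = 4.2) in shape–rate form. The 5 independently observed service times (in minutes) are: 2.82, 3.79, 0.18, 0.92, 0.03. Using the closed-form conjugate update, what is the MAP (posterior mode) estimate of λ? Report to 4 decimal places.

0.5193

With a Gamma(shape α, rate β) prior on the exponential rate λ, the posterior after n observations with total T = Σxᵢ is Gamma(α+n, β+T).
Sum of observations T = 7.74 minutes; n = 5.
Posterior: Gamma(2.2+5, 4.2+7.74) = Gamma(7.2, 11.94).
Mode = (α−1)/β = 0.5193.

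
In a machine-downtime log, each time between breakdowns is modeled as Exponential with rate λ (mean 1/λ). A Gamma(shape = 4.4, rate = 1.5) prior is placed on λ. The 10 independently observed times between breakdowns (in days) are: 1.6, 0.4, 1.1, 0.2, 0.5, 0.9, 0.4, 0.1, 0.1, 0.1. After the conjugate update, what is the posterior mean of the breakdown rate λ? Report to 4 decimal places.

With a Gamma(shape α, rate β) prior on the exponential rate λ, the posterior after n observations with total T = Σxᵢ is Gamma(α+n, β+T).
Sum of observations T = 5.4 days; n = 10.
Posterior: Gamma(4.4+10, 1.5+5.4) = Gamma(14.4, 6.9).
Posterior mean of λ = α/β = 14.4/6.9 = 2.0870.

2.0870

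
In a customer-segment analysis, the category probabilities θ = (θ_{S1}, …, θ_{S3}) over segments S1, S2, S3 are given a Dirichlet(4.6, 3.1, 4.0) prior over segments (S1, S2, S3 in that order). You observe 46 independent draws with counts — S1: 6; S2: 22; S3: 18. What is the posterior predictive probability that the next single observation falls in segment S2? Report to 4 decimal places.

0.4350

The Dirichlet prior is conjugate to the Multinomial likelihood: each posterior αⱼ = prior αⱼ + observed count nⱼ.
Posterior concentration: (10.6, 25.1, 22.0), total = 57.7.
P(next = S2 | data) = α_{S2}/Σα = 0.4350.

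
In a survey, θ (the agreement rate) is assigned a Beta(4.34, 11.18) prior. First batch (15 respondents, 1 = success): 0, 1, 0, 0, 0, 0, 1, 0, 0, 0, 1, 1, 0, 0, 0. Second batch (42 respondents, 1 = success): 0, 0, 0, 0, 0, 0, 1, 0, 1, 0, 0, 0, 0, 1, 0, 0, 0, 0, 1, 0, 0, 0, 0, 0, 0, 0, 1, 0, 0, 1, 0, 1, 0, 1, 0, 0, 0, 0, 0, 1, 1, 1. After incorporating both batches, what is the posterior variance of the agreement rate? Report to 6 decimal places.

The Beta prior is conjugate to a Binomial/Bernoulli likelihood; the update adds successes to α and failures to β.
After batch 1: Beta(4.34+4, 11.18+11) = Beta(8.34, 22.18).
After batch 2: Beta(8.34+11, 22.18+31) = Beta(19.34, 53.18).
Var = αβ/((α+β)²(α+β+1)) = 19.34·53.18/(72.52²·73.52) = 0.002660.

0.002660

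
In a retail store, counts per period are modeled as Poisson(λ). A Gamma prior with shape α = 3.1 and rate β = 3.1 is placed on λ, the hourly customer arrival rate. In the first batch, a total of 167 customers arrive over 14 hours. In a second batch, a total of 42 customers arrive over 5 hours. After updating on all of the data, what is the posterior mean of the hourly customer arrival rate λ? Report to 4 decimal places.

9.5973

With a Gamma(shape α, rate β) prior, the Poisson likelihood is conjugate: the posterior is Gamma(α + ΣXᵢ, β + n).
After batch 1: Gamma(α+S, β+n) = Gamma(3.1+167, 3.1+14) = Gamma(170.1, 17.1).
After batch 2: Gamma(α+S, β+n) = Gamma(170.1+42, 17.1+5) = Gamma(212.1, 22.1).
Posterior mean = α/β = 212.1/22.1 = 9.5973.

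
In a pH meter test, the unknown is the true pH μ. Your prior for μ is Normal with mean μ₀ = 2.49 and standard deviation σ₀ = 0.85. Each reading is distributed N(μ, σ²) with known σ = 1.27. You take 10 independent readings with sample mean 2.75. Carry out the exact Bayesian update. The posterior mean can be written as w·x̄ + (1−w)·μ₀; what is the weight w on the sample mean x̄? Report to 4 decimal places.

0.8175

For Normal data with known variance σ², a Normal(μ₀, σ₀²) prior on μ is conjugate. Posterior precision = 1/σ₀² + n/σ²; posterior mean is the precision-weighted average of μ₀ and x̄.
σ₀² = 0.85² = 0.7225, σ² = 1.27² = 1.6129. Prior precision 1/σ₀² = 1/0.7225; data precision n/σ² = 10/1.6129.
w = (n/σ²)/(1/σ₀² + n/σ²) = n·σ₀²/(σ² + n·σ₀²) = 10·0.7225/(1.6129 + 10·0.7225) = 7.225/8.8379 = 0.8175.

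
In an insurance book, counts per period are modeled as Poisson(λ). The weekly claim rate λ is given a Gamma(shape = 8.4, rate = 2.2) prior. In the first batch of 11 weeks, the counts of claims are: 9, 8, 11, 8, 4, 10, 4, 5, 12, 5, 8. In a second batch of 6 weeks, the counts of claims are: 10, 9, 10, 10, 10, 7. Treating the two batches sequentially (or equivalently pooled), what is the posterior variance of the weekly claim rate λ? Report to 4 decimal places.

0.4026

With a Gamma(shape α, rate β) prior, the Poisson likelihood is conjugate: the posterior is Gamma(α + ΣXᵢ, β + n).
Batch 1: sum of counts S = 84 over n = 11 weeks.
After batch 1: Gamma(α+S, β+n) = Gamma(8.4+84, 2.2+11) = Gamma(92.4, 13.2).
Batch 2: sum of counts S = 56 over n = 6 weeks.
After batch 2: Gamma(α+S, β+n) = Gamma(92.4+56, 13.2+6) = Gamma(148.4, 19.2).
Var = α/β² = 148.4/19.2² = 0.4026.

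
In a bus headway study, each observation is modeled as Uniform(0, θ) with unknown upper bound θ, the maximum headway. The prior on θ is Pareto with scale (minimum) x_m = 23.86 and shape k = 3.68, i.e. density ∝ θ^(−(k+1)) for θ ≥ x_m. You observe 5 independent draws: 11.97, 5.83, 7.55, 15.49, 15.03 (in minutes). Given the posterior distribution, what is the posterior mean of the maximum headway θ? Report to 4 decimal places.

26.9668

A Pareto(scale x_m, shape k) prior on the upper bound θ of Uniform(0, θ) is conjugate: posterior is Pareto(max(x_m, max xᵢ), k + n).
Sample maximum = 15.49; prior scale x_m = 23.86 → posterior scale = max = 23.86.
Posterior shape = 3.68 + 5 = 8.68.
E[θ|data] = k·x_m/(k−1) = 8.68·23.86/7.68 = 26.9668.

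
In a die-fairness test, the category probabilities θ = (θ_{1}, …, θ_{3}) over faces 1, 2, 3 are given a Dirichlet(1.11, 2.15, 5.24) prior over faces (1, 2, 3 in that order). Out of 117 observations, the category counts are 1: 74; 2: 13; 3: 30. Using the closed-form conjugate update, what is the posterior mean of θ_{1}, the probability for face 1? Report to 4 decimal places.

0.5985

The Dirichlet prior is conjugate to the Multinomial likelihood: each posterior αⱼ = prior αⱼ + observed count nⱼ.
Posterior concentration: (75.11, 15.15, 35.24), total = 125.50.
E[θ_{1}|data] = α_{1}/Σα = 75.11/125.50 = 0.5985.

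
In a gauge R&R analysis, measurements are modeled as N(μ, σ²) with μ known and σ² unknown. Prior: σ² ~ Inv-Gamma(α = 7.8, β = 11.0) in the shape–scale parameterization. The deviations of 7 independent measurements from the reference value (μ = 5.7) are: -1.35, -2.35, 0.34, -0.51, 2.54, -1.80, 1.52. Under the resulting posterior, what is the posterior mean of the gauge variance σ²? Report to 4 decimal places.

With known mean μ and an Inverse-Gamma(α, β) prior on σ², the Normal likelihood is conjugate: posterior is Inv-Gamma(α + n/2, β + Σ(xᵢ−μ)²/2).
Σ(xᵢ−μ)² = (-1.35)² + (-2.35)² + (0.34)² + (-0.51)² + (2.54)² + (-1.80)² + (1.52)² = 19.7227.
Posterior: Inv-Gamma(7.8 + 7/2, 11.0 + 19.7227/2) = Inv-Gamma(11.30, 20.86135).
E[σ²|data] = β/(α−1) = 20.86135/10.30 = 2.0254.

2.0254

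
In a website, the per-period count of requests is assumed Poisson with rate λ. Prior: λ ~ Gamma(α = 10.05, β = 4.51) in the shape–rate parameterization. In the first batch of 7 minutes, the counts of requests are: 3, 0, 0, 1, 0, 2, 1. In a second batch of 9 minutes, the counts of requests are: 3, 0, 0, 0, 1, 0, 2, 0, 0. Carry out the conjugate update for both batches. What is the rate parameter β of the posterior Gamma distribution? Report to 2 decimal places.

With a Gamma(shape α, rate β) prior, the Poisson likelihood is conjugate: the posterior is Gamma(α + ΣXᵢ, β + n).
Batch 1: sum of counts S = 7 over n = 7 minutes.
After batch 1: Gamma(α+S, β+n) = Gamma(10.05+7, 4.51+7) = Gamma(17.05, 11.51).
Batch 2: sum of counts S = 6 over n = 9 minutes.
After batch 2: Gamma(α+S, β+n) = Gamma(17.05+6, 11.51+9) = Gamma(23.05, 20.51).
Posterior β = 20.51.

20.51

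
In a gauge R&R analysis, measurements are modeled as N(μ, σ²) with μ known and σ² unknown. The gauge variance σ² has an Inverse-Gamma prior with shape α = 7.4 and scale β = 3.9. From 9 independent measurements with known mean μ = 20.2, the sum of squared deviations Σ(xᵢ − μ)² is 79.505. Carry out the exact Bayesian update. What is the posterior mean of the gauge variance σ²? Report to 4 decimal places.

With known mean μ and an Inverse-Gamma(α, β) prior on σ², the Normal likelihood is conjugate: posterior is Inv-Gamma(α + n/2, β + Σ(xᵢ−μ)²/2).
Posterior: Inv-Gamma(7.4 + 9/2, 3.9 + 79.505/2) = Inv-Gamma(11.90, 43.6525).
E[σ²|data] = β/(α−1) = 43.6525/10.90 = 4.0048.

4.0048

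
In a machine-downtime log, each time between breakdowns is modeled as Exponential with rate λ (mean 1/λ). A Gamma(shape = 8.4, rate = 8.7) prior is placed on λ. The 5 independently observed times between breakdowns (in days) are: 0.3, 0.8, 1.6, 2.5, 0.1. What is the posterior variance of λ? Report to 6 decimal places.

With a Gamma(shape α, rate β) prior on the exponential rate λ, the posterior after n observations with total T = Σxᵢ is Gamma(α+n, β+T).
Sum of observations T = 5.3 days; n = 5.
Posterior: Gamma(8.4+5, 8.7+5.3) = Gamma(13.4, 14.0).
Var = α/β² = 0.068367.

0.068367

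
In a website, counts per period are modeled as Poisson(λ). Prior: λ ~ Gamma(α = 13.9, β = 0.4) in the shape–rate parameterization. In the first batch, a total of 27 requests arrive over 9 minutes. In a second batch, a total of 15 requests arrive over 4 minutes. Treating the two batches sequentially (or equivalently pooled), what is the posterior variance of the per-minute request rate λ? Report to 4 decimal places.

With a Gamma(shape α, rate β) prior, the Poisson likelihood is conjugate: the posterior is Gamma(α + ΣXᵢ, β + n).
After batch 1: Gamma(α+S, β+n) = Gamma(13.9+27, 0.4+9) = Gamma(40.9, 9.4).
After batch 2: Gamma(α+S, β+n) = Gamma(40.9+15, 9.4+4) = Gamma(55.9, 13.4).
Var = α/β² = 55.9/13.4² = 0.3113.

0.3113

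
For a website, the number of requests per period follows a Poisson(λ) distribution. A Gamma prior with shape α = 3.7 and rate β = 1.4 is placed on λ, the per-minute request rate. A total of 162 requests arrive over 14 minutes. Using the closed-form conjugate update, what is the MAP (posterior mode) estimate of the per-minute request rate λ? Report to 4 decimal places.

With a Gamma(shape α, rate β) prior, the Poisson likelihood is conjugate: the posterior is Gamma(α + ΣXᵢ, β + n).
Posterior: Gamma(α+S, β+n) = Gamma(3.7+162, 1.4+14) = Gamma(165.7, 15.4).
Mode of Gamma(α,β) for α≥1 is (α−1)/β = 164.7/15.4 = 10.6948.

10.6948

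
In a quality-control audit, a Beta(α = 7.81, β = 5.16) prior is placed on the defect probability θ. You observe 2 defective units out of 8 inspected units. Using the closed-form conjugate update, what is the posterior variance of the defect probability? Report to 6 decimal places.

The Beta prior is conjugate to a Binomial/Bernoulli likelihood; the update adds successes to α and failures to β.
Posterior: Beta(α+k, β+n−k) = Beta(7.81+2, 5.16+6) = Beta(9.81, 11.16).
Var = αβ/((α+β)²(α+β+1)) = 9.81·11.16/(20.97²·21.97) = 0.011332.

0.011332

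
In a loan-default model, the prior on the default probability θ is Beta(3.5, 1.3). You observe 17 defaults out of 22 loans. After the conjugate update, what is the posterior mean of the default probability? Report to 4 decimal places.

0.7649

The Beta prior is conjugate to a Binomial/Bernoulli likelihood; the update adds successes to α and failures to β.
Posterior: Beta(α+k, β+n−k) = Beta(3.5+17, 1.3+5) = Beta(20.5, 6.3).
Posterior mean = α/(α+β) = 20.5/26.8 = 0.7649.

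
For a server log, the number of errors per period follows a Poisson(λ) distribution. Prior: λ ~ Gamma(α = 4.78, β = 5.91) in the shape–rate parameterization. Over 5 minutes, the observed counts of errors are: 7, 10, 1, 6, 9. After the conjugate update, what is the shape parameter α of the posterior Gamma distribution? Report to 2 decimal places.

37.78

With a Gamma(shape α, rate β) prior, the Poisson likelihood is conjugate: the posterior is Gamma(α + ΣXᵢ, β + n).
Sum of counts S = 33 over n = 5 minutes.
Posterior: Gamma(α+S, β+n) = Gamma(4.78+33, 5.91+5) = Gamma(37.78, 10.91).
Posterior α = 37.78.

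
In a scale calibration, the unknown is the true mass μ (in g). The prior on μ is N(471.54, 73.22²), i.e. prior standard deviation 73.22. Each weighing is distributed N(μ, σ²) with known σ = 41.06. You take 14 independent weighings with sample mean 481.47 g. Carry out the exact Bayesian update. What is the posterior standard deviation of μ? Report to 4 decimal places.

10.8525

For Normal data with known variance σ², a Normal(μ₀, σ₀²) prior on μ is conjugate. Posterior precision = 1/σ₀² + n/σ²; posterior mean is the precision-weighted average of μ₀ and x̄.
σ₀² = 73.22² = 5361.1684, σ² = 41.06² = 1685.9236; σ² + n·σ₀² = 1685.9236 + 14·5361.1684 = 76742.2812.
Posterior precision = 1/σ₀² + n/σ² = 1/5361.1684 + 14/1685.9236 = (σ² + n·σ₀²)/(σ₀²σ²) = 76742.2812/(5361.1684·1685.9236); posterior variance σₙ² = σ₀²σ²/(σ² + n·σ₀²) = 5361.1684·1685.9236/76742.2812 = 117.777582.
Posterior SD = √σₙ² = √(5361.1684·1685.9236/76742.2812) = 10.8525.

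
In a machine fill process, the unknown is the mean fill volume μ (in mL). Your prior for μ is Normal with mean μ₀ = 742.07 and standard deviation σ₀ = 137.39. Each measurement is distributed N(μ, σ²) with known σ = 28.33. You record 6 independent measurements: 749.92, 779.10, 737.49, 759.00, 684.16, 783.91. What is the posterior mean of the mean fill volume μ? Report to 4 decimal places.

748.8817

For Normal data with known variance σ², a Normal(μ₀, σ₀²) prior on μ is conjugate. Posterior precision = 1/σ₀² + n/σ²; posterior mean is the precision-weighted average of μ₀ and x̄.
Σxᵢ = 749.92 + 779.10 + 737.49 + 759.00 + 684.16 + 783.91 = 4493.58, so n·x̄ = 4493.58.
σ₀² = 137.39² = 18876.0121, σ² = 28.33² = 802.5889; σ² + n·σ₀² = 802.5889 + 6·18876.0121 = 114058.6615.
Posterior mean = (μ₀/σ₀² + n·x̄/σ²)/(1/σ₀² + n/σ²) = (σ²·μ₀ + σ₀²·n·x̄)/(σ² + n·σ₀²) = (802.5889·742.07 + 18876.0121·4493.58)/114058.6615 = 85416447.597341/114058.6615 = 748.8817.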